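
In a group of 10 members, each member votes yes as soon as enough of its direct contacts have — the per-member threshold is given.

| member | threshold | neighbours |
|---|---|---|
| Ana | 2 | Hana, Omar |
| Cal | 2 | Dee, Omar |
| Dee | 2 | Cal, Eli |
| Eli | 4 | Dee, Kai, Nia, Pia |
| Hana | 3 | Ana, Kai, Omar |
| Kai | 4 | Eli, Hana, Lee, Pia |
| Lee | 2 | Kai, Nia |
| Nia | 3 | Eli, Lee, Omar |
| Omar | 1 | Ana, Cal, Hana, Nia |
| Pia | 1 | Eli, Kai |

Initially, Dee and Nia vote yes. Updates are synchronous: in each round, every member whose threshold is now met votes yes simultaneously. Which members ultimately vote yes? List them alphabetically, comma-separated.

Cal, Dee, Nia, Omar

Round 1 — Dee, Nia vote yes (initial).
Round 2 — checking thresholds:
  Cal: 1 of 2 neighbours < 2, below threshold.
  Eli: 2 of 4 neighbours < 4, below threshold.
  Lee: 1 of 2 neighbours < 2, below threshold.
  Omar: 1 of 4 neighbours ≥ 1, votes yes.
Round 3 — checking thresholds:
  Ana: 1 of 2 neighbours < 2, below threshold.
  Cal: 2 of 2 neighbours ≥ 2, votes yes.
  Eli: 2 of 4 neighbours < 4, below threshold.
  Hana: 1 of 3 neighbours < 3, below threshold.
  Lee: 1 of 2 neighbours < 2, below threshold.
Round 4 — no new yes votes; cascade stops.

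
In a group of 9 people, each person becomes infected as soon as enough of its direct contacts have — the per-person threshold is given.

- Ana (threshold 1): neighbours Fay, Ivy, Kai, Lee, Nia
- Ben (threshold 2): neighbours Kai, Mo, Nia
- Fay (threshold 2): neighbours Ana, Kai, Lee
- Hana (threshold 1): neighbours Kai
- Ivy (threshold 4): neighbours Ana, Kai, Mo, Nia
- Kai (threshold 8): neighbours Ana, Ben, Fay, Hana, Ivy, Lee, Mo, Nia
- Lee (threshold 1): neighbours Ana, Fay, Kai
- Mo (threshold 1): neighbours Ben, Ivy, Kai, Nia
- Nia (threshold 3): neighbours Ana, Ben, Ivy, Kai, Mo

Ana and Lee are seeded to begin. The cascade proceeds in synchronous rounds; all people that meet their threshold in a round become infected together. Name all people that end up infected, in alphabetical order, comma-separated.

Round 1 — Ana, Lee become infected (initial).
Round 2 — checking thresholds:
  Fay: 2 of 3 neighbours ≥ 2, becomes infected.
  Ivy: 1 of 4 neighbours < 4, below threshold.
  Kai: 2 of 8 neighbours < 8, below threshold.
  Nia: 1 of 5 neighbours < 3, below threshold.
Round 3 — no new infections; cascade stops.

Ana, Fay, Lee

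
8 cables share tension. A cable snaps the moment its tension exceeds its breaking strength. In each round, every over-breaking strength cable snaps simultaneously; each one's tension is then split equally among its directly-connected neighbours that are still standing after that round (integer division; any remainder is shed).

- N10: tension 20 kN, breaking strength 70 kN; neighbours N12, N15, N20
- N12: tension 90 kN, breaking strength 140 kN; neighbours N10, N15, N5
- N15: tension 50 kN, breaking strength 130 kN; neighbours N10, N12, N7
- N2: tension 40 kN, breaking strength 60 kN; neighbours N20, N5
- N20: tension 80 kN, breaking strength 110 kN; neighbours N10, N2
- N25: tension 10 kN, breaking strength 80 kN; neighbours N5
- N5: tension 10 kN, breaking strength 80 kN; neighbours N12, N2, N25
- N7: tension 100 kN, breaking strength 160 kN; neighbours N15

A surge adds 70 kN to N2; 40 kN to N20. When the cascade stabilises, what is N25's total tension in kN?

Round 1 — N2 at 110 > 60; N20 at 120 > 110. N2, N20 snap.
  N2 sheds 110 kN to N5: 110 each.
    N5: 10+110 = 120 > 80
  N20 sheds 120 kN to N10: 120 each.
    N10: 20+120 = 140 > 70
Round 2 — N10, N5 snap.
  N10 sheds 140 kN to N12, N15: 70 each.
    N12: 90+70 = 160 > 140
    N15: 50+70 = 120 ≤ 130
  N5 sheds 120 kN to N12, N25: 60 each.
    N12: 160+60 = 220 > 140
    N25: 10+60 = 70 ≤ 80
Round 3 — N12 snaps.
  N12 sheds 220 kN to N15: 220 each.
    N15: 120+220 = 340 > 130
Round 4 — N15 snaps.
  N15 sheds 340 kN to N7: 340 each.
    N7: 100+340 = 440 > 160
Round 5 — N7 snaps.
  N7 sheds 440 kN: no online neighbours, lost.
No further breaks.

70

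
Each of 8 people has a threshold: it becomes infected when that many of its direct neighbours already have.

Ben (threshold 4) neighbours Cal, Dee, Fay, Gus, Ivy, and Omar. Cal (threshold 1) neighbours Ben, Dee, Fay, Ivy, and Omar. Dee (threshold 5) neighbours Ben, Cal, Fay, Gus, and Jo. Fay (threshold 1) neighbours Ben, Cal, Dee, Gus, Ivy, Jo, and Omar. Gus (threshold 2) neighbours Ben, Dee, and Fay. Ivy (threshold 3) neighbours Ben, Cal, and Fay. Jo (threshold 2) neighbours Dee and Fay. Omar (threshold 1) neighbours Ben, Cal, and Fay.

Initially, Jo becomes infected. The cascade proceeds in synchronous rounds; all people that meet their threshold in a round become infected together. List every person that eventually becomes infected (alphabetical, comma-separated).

Round 1 — Jo becomes infected (initial).
Round 2 — checking thresholds:
  Dee: 1 of 5 neighbours < 5, holds.
  Fay: 1 of 7 neighbours ≥ 1, becomes infected.
Round 3 — checking thresholds:
  Ben: 1 of 6 neighbours < 4, holds.
  Cal: 1 of 5 neighbours ≥ 1, becomes infected.
  Dee: 2 of 5 neighbours < 5, holds.
  Gus: 1 of 3 neighbours < 2, holds.
  Ivy: 1 of 3 neighbours < 3, holds.
  Omar: 1 of 3 neighbours ≥ 1, becomes infected.
Round 4 — no new infections; cascade stops.

Cal, Fay, Jo, Omar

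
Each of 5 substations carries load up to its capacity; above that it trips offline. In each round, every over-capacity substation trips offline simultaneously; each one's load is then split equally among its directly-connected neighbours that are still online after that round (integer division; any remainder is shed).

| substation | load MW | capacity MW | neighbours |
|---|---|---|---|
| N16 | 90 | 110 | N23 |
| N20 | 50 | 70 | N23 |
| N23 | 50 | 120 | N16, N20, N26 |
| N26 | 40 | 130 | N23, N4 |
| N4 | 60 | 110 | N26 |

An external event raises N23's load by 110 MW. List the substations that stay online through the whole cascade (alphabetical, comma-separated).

N26, N4

Round 1 — N23 at 160 > 120. N23 trips offline.
  N23 sheds 160 MW to N16, N20, N26: 53 each (1 lost).
    N16: 90+53 = 143 > 110
    N20: 50+53 = 103 > 70
    N26: 40+53 = 93 ≤ 130
Round 2 — N16, N20 trip offline.
  N16 sheds 143 MW: no online neighbours, lost.
  N20 sheds 103 MW: no online neighbours, lost.
No further trips.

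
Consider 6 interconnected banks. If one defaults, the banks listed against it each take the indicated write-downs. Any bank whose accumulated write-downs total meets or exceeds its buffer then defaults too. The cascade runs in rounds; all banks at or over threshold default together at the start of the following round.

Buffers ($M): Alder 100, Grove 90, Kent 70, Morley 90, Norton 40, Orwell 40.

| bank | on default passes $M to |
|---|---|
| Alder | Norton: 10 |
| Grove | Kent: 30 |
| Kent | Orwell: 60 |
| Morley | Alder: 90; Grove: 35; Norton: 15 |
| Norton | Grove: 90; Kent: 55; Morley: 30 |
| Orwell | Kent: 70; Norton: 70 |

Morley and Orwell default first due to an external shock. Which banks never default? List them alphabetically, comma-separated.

Alder

Round 1 — Morley, Orwell default (initial).
  Alder: +90 → 90 < 100
  Grove: +35 → 35 < 90
  Kent: +70 → 70 ≥ 70
  Norton: +15+70 → 85 ≥ 40
Round 2 — Kent, Norton default.
  Grove: +90 → 125 ≥ 90
Round 3 — Grove defaults.
No further defaults.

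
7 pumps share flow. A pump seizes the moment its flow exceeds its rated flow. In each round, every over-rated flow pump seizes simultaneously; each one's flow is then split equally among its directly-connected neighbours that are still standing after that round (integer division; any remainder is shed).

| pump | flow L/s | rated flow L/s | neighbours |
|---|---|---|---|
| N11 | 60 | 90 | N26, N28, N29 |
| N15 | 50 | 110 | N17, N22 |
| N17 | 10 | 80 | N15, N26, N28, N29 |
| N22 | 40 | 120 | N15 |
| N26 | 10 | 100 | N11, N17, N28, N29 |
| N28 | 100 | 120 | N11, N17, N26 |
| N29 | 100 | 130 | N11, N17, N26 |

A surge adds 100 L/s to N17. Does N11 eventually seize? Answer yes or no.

yes

Round 1 — N17 at 110 > 80. N17 seizes.
  N17 sheds 110 L/s to N15, N26, N28, N29: 27 each (2 lost).
    N15: 50+27 = 77 ≤ 110
    N26: 10+27 = 37 ≤ 100
    N28: 100+27 = 127 > 120
    N29: 100+27 = 127 ≤ 130
Round 2 — N28 seizes.
  N28 sheds 127 L/s to N11, N26: 63 each (1 lost).
    N11: 60+63 = 123 > 90
    N26: 37+63 = 100 ≤ 100
Round 3 — N11 seizes.
  N11 sheds 123 L/s to N26, N29: 61 each (1 lost).
    N26: 100+61 = 161 > 100
    N29: 127+61 = 188 > 130
Round 4 — N26, N29 seize.
  N26 sheds 161 L/s: no online neighbours, lost.
  N29 sheds 188 L/s: no online neighbours, lost.
No further seizures.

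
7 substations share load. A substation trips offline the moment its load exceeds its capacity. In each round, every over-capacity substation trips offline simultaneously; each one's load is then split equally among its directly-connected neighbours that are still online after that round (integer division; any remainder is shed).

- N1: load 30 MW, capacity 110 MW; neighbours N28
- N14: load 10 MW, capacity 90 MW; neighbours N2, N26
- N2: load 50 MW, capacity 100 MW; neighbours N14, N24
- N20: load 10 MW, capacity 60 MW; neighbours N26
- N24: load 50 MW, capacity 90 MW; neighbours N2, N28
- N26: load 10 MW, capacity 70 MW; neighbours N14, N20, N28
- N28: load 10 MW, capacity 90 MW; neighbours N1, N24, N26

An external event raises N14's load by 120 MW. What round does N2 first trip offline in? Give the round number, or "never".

2

Round 1 — N14 at 130 > 90. N14 trips offline.
  N14 sheds 130 MW to N2, N26: 65 each.
    N2: 50+65 = 115 > 100
    N26: 10+65 = 75 > 70
Round 2 — N2, N26 trip offline.
  N2 sheds 115 MW to N24: 115 each.
    N24: 50+115 = 165 > 90
  N26 sheds 75 MW to N20, N28: 37 each (1 lost).
    N20: 10+37 = 47 ≤ 60
    N28: 10+37 = 47 ≤ 90
Round 3 — N24 trips offline.
  N24 sheds 165 MW to N28: 165 each.
    N28: 47+165 = 212 > 90
Round 4 — N28 trips offline.
  N28 sheds 212 MW to N1: 212 each.
    N1: 30+212 = 242 > 110
Round 5 — N1 trips offline.
  N1 sheds 242 MW: no online neighbours, lost.
No further trips.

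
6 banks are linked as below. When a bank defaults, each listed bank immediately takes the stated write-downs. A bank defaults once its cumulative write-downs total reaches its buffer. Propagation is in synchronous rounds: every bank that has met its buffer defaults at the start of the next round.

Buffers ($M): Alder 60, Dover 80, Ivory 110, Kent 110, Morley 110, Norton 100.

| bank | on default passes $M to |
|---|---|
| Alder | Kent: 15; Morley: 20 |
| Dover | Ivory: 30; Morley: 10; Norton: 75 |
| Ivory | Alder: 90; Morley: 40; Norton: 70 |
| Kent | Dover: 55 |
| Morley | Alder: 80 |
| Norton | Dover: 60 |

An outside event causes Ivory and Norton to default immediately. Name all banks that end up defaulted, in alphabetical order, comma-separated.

Alder, Ivory, Norton

Round 1 — Ivory, Norton default (initial).
  Alder: +90 → 90 ≥ 60
  Dover: +60 → 60 < 80
  Morley: +40 → 40 < 110
Round 2 — Alder defaults.
  Kent: +15 → 15 < 110
  Morley: +20 → 60 < 110
No further defaults.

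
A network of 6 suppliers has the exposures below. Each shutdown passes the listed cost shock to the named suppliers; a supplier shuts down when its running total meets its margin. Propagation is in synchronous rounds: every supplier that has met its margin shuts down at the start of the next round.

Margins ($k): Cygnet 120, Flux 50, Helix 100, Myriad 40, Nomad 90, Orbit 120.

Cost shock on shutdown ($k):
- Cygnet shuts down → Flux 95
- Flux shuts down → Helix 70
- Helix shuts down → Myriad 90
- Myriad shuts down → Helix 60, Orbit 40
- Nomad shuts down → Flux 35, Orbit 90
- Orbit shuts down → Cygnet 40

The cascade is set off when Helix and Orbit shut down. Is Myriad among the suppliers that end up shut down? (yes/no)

yes

Round 1 — Helix, Orbit shut down (initial).
  Cygnet: +40 → 40 < 120
  Myriad: +90 → 90 ≥ 40
Round 2 — Myriad shuts down.
No further shutdowns.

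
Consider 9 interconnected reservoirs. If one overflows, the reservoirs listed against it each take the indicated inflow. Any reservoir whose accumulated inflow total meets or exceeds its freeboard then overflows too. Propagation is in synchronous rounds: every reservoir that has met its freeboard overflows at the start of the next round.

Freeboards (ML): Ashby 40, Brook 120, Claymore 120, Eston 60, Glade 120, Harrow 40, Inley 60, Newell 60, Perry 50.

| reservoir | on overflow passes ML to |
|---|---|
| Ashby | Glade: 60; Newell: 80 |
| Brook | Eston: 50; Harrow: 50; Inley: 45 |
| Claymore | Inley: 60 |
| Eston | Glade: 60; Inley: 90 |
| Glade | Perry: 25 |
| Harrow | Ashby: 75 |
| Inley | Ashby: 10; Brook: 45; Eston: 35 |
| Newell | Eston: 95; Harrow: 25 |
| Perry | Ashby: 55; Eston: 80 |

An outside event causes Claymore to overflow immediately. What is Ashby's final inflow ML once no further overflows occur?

10

Round 1 — Claymore overflows (initial).
  Inley: +60 → 60 ≥ 60
Round 2 — Inley overflows.
  Ashby: +10 → 10 < 40
  Brook: +45 → 45 < 120
  Eston: +35 → 35 < 60
No further overflows.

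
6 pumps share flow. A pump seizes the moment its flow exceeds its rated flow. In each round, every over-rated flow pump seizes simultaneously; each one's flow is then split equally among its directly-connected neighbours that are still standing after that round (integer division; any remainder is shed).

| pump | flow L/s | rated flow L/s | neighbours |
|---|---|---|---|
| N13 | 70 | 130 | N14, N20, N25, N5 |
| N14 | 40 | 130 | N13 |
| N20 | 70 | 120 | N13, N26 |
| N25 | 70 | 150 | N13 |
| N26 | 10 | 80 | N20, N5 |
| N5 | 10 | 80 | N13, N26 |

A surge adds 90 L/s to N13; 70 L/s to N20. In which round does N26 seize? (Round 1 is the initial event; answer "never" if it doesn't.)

Round 1 — N13 at 160 > 130; N20 at 140 > 120. N13, N20 seize.
  N13 sheds 160 L/s to N14, N25, N5: 53 each (1 lost).
    N14: 40+53 = 93 ≤ 130
    N25: 70+53 = 123 ≤ 150
    N5: 10+53 = 63 ≤ 80
  N20 sheds 140 L/s to N26: 140 each.
    N26: 10+140 = 150 > 80
Round 2 — N26 seizes.
  N26 sheds 150 L/s to N5: 150 each.
    N5: 63+150 = 213 > 80
Round 3 — N5 seizes.
  N5 sheds 213 L/s: no online neighbours, lost.
No further seizures.

2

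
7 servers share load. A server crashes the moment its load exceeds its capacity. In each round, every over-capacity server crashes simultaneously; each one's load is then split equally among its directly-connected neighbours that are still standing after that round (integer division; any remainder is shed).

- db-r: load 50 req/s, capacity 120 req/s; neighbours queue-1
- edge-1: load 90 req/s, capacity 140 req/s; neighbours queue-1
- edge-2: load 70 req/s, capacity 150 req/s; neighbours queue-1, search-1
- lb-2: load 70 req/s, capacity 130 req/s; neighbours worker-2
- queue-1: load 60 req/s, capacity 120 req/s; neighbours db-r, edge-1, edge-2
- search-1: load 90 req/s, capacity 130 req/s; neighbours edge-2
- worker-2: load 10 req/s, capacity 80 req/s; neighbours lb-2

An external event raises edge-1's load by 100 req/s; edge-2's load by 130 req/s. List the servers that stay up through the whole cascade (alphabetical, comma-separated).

Round 1 — edge-1 at 190 > 140; edge-2 at 200 > 150. edge-1, edge-2 crash.
  edge-1 sheds 190 req/s to queue-1: 190 each.
    queue-1: 60+190 = 250 > 120
  edge-2 sheds 200 req/s to queue-1, search-1: 100 each.
    queue-1: 250+100 = 350 > 120
    search-1: 90+100 = 190 > 130
Round 2 — queue-1, search-1 crash.
  queue-1 sheds 350 req/s to db-r: 350 each.
    db-r: 50+350 = 400 > 120
  search-1 sheds 190 req/s: no online neighbours, lost.
Round 3 — db-r crashes.
  db-r sheds 400 req/s: no online neighbours, lost.
No further crashes.

lb-2, worker-2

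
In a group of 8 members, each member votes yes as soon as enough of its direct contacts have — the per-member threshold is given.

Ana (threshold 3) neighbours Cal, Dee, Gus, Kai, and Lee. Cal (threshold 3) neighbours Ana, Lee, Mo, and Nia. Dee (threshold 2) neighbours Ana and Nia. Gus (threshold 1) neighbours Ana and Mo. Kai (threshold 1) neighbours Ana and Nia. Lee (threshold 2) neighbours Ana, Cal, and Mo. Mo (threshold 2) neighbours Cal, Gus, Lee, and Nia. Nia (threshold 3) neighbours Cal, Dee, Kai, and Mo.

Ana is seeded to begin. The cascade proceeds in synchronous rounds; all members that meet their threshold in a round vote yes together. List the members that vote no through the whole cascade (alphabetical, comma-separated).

Round 1 — Ana votes yes (initial).
Round 2 — checking thresholds:
  Cal: 1 of 4 neighbours < 3, below threshold.
  Dee: 1 of 2 neighbours < 2, below threshold.
  Gus: 1 of 2 neighbours ≥ 1, votes yes.
  Kai: 1 of 2 neighbours ≥ 1, votes yes.
  Lee: 1 of 3 neighbours < 2, below threshold.
Round 3 — no new yes votes; cascade stops.

Cal, Dee, Lee, Mo, Nia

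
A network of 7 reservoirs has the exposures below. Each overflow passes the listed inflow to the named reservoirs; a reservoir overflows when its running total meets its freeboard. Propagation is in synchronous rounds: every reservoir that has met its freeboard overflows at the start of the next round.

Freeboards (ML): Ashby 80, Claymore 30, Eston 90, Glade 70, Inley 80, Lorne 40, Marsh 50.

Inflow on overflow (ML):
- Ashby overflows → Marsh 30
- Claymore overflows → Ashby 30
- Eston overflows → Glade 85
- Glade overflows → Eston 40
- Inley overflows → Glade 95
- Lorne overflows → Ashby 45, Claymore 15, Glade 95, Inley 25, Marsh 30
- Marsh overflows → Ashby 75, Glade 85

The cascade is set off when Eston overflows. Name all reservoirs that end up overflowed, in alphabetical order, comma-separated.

Round 1 — Eston overflows (initial).
  Glade: +85 → 85 ≥ 70
Round 2 — Glade overflows.
No further overflows.

Eston, Glade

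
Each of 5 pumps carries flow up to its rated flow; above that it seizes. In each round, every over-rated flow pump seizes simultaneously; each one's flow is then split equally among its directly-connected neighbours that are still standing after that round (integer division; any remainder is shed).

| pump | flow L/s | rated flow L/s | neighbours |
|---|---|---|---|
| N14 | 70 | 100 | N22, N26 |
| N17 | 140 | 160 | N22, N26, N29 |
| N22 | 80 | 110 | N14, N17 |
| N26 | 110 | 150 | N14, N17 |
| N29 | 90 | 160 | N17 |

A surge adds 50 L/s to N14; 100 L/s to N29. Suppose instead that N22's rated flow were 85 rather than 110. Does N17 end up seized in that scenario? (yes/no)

yes

With N22's rated flow at 85:
Round 1 — N14 at 120 > 100; N29 at 190 > 160. N14, N29 seize.
  N14 sheds 120 L/s to N22, N26: 60 each.
    N22: 80+60 = 140 > 85
    N26: 110+60 = 170 > 150
  N29 sheds 190 L/s to N17: 190 each.
    N17: 140+190 = 330 > 160
Round 2 — N17, N22, N26 seize.
  N17 sheds 330 L/s: no online neighbours, lost.
  N22 sheds 140 L/s: no online neighbours, lost.
  N26 sheds 170 L/s: no online neighbours, lost.
No further seizures.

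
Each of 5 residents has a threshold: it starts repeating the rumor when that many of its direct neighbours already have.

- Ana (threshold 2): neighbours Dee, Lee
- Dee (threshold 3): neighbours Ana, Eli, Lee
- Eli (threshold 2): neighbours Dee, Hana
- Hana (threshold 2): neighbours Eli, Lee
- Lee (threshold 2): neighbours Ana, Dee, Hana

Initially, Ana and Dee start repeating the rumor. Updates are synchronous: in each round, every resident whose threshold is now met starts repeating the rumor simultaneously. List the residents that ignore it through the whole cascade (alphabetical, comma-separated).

Round 1 — Ana, Dee start repeating the rumor (initial).
Round 2 — checking thresholds:
  Eli: 1 of 2 neighbours < 2, below threshold.
  Lee: 2 of 3 neighbours ≥ 2, starts repeating the rumor.
Round 3 — no new spreads; cascade stops.

Eli, Hana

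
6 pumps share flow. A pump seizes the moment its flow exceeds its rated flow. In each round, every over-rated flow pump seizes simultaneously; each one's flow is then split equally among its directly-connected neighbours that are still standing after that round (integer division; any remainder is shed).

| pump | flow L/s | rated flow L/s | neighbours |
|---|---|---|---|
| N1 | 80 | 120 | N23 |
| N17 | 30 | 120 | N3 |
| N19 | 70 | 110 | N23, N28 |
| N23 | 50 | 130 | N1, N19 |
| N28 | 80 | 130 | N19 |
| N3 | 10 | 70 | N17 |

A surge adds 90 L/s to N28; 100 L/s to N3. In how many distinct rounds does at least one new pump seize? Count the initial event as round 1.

Round 1 — N28 at 170 > 130; N3 at 110 > 70. N28, N3 seize.
  N28 sheds 170 L/s to N19: 170 each.
    N19: 70+170 = 240 > 110
  N3 sheds 110 L/s to N17: 110 each.
    N17: 30+110 = 140 > 120
Round 2 — N17, N19 seize.
  N17 sheds 140 L/s: no online neighbours, lost.
  N19 sheds 240 L/s to N23: 240 each.
    N23: 50+240 = 290 > 130
Round 3 — N23 seizes.
  N23 sheds 290 L/s to N1: 290 each.
    N1: 80+290 = 370 > 120
Round 4 — N1 seizes.
  N1 sheds 370 L/s: no online neighbours, lost.
No further seizures.

4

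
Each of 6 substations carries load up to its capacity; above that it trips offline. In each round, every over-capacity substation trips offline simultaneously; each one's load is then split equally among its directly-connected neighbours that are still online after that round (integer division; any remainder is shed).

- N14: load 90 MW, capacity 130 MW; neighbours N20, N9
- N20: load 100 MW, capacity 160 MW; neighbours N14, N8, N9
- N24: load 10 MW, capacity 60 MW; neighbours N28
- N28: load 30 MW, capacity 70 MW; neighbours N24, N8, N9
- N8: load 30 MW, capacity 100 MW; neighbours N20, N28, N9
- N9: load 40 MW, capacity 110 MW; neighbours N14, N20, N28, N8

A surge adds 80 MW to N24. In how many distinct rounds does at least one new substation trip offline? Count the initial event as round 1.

Round 1 — N24 at 90 > 60. N24 trips offline.
  N24 sheds 90 MW to N28: 90 each.
    N28: 30+90 = 120 > 70
Round 2 — N28 trips offline.
  N28 sheds 120 MW to N8, N9: 60 each.
    N8: 30+60 = 90 ≤ 100
    N9: 40+60 = 100 ≤ 110
No further trips.

2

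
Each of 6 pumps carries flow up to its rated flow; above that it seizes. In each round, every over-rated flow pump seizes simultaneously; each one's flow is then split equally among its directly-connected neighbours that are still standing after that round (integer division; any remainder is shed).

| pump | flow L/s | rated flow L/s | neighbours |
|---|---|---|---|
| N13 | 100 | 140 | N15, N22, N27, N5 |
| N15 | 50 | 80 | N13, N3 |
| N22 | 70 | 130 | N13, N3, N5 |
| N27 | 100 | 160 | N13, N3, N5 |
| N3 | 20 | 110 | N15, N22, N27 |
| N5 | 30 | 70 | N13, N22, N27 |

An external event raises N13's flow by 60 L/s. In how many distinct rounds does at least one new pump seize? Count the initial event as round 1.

2

Round 1 — N13 at 160 > 140. N13 seizes.
  N13 sheds 160 L/s to N15, N22, N27, N5: 40 each.
    N15: 50+40 = 90 > 80
    N22: 70+40 = 110 ≤ 130
    N27: 100+40 = 140 ≤ 160
    N5: 30+40 = 70 ≤ 70
Round 2 — N15 seizes.
  N15 sheds 90 L/s to N3: 90 each.
    N3: 20+90 = 110 ≤ 110
No further seizures.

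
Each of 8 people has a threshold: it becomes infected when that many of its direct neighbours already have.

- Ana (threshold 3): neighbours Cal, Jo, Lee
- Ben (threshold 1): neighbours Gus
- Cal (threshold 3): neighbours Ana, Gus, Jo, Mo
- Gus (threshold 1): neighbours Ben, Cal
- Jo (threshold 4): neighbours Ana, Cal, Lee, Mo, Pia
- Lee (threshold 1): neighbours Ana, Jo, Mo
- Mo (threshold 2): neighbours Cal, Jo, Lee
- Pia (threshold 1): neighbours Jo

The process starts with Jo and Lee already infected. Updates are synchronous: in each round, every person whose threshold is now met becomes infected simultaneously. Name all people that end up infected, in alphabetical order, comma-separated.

Jo, Lee, Mo, Pia

Round 1 — Jo, Lee become infected (initial).
Round 2 — checking thresholds:
  Ana: 2 of 3 neighbours < 3, holds.
  Cal: 1 of 4 neighbours < 3, holds.
  Mo: 2 of 3 neighbours ≥ 2, becomes infected.
  Pia: 1 of 1 neighbours ≥ 1, becomes infected.
Round 3 — no new infections; cascade stops.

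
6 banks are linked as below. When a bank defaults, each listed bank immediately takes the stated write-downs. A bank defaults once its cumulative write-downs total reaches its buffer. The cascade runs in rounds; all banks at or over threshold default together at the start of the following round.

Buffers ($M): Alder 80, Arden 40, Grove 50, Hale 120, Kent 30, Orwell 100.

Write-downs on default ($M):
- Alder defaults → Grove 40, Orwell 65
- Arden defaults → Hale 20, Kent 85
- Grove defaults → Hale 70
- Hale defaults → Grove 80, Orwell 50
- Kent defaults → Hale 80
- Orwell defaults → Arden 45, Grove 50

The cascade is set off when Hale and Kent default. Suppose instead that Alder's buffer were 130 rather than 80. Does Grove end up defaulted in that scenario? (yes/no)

With Alder's buffer at 130:
Round 1 — Hale, Kent default (initial).
  Grove: +80 → 80 ≥ 50
  Orwell: +50 → 50 < 100
Round 2 — Grove defaults.
No further defaults.

yes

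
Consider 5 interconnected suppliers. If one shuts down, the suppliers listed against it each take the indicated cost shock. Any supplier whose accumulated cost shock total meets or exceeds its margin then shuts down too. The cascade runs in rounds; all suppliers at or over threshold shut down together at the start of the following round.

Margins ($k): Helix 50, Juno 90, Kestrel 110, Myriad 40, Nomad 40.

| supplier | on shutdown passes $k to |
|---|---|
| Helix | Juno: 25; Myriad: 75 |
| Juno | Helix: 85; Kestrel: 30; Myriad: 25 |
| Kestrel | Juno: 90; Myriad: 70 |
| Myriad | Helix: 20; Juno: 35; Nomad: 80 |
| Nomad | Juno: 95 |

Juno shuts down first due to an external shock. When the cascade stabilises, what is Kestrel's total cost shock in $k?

30

Round 1 — Juno shuts down (initial).
  Helix: +85 → 85 ≥ 50
  Kestrel: +30 → 30 < 110
  Myriad: +25 → 25 < 40
Round 2 — Helix shuts down.
  Myriad: +75 → 100 ≥ 40
Round 3 — Myriad shuts down.
  Nomad: +80 → 80 ≥ 40
Round 4 — Nomad shuts down.
No further shutdowns.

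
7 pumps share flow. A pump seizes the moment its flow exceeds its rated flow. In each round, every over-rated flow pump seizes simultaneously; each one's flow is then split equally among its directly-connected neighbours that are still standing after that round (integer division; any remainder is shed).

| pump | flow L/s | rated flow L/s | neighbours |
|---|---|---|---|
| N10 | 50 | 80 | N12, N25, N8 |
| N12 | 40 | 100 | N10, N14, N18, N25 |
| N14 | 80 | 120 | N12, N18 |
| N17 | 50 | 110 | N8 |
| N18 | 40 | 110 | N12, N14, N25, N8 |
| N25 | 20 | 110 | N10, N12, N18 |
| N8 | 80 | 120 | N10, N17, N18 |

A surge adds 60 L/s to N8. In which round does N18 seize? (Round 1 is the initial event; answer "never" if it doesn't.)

never

Round 1 — N8 at 140 > 120. N8 seizes.
  N8 sheds 140 L/s to N10, N17, N18: 46 each (2 lost).
    N10: 50+46 = 96 > 80
    N17: 50+46 = 96 ≤ 110
    N18: 40+46 = 86 ≤ 110
Round 2 — N10 seizes.
  N10 sheds 96 L/s to N12, N25: 48 each.
    N12: 40+48 = 88 ≤ 100
    N25: 20+48 = 68 ≤ 110
No further seizures.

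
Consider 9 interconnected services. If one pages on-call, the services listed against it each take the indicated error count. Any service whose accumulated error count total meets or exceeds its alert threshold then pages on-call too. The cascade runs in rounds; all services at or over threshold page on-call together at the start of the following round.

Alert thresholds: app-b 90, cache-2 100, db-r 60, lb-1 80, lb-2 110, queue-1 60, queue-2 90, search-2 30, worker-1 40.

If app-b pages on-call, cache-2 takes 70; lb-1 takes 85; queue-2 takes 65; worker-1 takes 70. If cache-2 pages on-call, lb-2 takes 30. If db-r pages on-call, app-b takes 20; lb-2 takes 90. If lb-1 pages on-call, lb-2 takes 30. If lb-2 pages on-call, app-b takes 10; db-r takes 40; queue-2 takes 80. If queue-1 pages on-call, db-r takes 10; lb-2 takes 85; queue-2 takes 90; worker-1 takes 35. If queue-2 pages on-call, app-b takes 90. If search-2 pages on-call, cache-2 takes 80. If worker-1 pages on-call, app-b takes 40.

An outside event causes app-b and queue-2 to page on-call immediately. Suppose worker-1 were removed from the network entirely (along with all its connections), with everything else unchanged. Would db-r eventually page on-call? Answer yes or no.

no

With worker-1 removed:
Round 1 — app-b, queue-2 page on-call (initial).
  cache-2: +70 → 70 < 100
  lb-1: +85 → 85 ≥ 80
Round 2 — lb-1 pages on-call.
  lb-2: +30 → 30 < 110
No further pages.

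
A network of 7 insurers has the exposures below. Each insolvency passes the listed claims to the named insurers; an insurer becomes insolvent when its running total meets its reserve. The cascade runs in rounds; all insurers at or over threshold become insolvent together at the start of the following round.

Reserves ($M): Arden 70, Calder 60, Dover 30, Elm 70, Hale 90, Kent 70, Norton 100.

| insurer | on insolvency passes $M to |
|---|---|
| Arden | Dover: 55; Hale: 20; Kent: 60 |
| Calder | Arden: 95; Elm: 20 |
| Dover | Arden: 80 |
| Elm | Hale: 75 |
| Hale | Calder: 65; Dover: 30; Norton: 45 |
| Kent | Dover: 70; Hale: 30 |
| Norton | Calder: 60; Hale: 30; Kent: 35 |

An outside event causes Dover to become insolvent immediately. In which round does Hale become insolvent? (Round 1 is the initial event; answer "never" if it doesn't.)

Round 1 — Dover becomes insolvent (initial).
  Arden: +80 → 80 ≥ 70
Round 2 — Arden becomes insolvent.
  Hale: +20 → 20 < 90
  Kent: +60 → 60 < 70
No further insolvencies.

never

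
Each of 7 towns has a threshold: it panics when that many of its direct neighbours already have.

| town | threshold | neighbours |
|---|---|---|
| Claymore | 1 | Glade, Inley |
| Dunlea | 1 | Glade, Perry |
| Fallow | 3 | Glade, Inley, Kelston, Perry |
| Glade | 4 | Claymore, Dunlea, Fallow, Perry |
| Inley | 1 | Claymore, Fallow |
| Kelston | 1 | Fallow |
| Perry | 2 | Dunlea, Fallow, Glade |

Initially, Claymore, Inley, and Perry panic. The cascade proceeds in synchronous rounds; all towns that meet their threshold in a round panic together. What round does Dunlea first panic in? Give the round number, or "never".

2

Round 1 — Claymore, Inley, Perry panic (initial).
Round 2 — checking thresholds:
  Dunlea: 1 of 2 neighbours ≥ 1, panics.
  Fallow: 2 of 4 neighbours < 3, holds.
  Glade: 2 of 4 neighbours < 4, holds.
Round 3 — no new panics; cascade stops.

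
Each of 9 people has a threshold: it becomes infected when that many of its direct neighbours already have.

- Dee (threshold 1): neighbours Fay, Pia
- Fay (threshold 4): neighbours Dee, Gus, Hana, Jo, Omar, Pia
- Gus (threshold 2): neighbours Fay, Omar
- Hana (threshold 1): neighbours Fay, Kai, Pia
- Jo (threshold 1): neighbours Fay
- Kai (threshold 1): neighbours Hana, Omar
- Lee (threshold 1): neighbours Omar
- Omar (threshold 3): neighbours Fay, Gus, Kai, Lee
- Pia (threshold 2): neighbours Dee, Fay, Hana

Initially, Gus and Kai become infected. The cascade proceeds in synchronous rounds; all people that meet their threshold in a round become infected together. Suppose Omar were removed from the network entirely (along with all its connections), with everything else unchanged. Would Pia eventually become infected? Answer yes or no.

With Omar removed:
Round 1 — Gus, Kai become infected (initial).
Round 2 — checking thresholds:
  Fay: 1 of 5 neighbours < 4, holds.
  Hana: 1 of 3 neighbours ≥ 1, becomes infected.
Round 3 — no new infections; cascade stops.

no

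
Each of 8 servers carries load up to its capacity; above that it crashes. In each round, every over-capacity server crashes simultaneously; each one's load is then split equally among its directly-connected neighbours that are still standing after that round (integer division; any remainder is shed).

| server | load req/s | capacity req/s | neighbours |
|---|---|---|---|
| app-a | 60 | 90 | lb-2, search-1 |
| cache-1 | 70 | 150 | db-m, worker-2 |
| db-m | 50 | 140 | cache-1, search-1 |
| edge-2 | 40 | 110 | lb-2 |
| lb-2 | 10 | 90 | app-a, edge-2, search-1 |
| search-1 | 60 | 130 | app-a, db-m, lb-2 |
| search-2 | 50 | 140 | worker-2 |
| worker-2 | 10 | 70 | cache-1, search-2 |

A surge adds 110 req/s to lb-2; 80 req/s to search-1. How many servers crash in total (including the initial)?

Round 1 — lb-2 at 120 > 90; search-1 at 140 > 130. lb-2, search-1 crash.
  lb-2 sheds 120 req/s to app-a, edge-2: 60 each.
    app-a: 60+60 = 120 > 90
    edge-2: 40+60 = 100 ≤ 110
  search-1 sheds 140 req/s to app-a, db-m: 70 each.
    app-a: 120+70 = 190 > 90
    db-m: 50+70 = 120 ≤ 140
Round 2 — app-a crashes.
  app-a sheds 190 req/s: no online neighbours, lost.
No further crashes.

3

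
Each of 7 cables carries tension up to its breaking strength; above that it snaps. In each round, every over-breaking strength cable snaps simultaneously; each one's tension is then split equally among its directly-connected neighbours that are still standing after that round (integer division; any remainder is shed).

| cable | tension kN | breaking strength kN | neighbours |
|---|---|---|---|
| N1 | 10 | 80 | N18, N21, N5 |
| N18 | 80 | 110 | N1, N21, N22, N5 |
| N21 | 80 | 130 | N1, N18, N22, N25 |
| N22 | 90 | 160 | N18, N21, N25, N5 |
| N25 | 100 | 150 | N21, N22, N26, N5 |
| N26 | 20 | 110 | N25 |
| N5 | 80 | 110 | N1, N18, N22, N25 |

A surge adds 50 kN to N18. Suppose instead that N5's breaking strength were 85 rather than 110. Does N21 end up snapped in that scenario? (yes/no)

no

With N5's breaking strength at 85:
Round 1 — N18 at 130 > 110. N18 snaps.
  N18 sheds 130 kN to N1, N21, N22, N5: 32 each (2 lost).
    N1: 10+32 = 42 ≤ 80
    N21: 80+32 = 112 ≤ 130
    N22: 90+32 = 122 ≤ 160
    N5: 80+32 = 112 > 85
Round 2 — N5 snaps.
  N5 sheds 112 kN to N1, N22, N25: 37 each (1 lost).
    N1: 42+37 = 79 ≤ 80
    N22: 122+37 = 159 ≤ 160
    N25: 100+37 = 137 ≤ 150
No further breaks.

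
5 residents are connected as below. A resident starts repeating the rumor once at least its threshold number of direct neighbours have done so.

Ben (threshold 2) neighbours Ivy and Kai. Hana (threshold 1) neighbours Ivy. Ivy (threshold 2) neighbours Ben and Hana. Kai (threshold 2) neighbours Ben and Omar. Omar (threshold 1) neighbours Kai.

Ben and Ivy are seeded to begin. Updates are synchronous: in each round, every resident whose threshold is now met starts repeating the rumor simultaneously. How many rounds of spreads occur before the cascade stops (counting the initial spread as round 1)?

2

Round 1 — Ben, Ivy start repeating the rumor (initial).
Round 2 — checking thresholds:
  Hana: 1 of 1 neighbours ≥ 1, starts repeating the rumor.
  Kai: 1 of 2 neighbours < 2, not yet.
Round 3 — no new spreads; cascade stops.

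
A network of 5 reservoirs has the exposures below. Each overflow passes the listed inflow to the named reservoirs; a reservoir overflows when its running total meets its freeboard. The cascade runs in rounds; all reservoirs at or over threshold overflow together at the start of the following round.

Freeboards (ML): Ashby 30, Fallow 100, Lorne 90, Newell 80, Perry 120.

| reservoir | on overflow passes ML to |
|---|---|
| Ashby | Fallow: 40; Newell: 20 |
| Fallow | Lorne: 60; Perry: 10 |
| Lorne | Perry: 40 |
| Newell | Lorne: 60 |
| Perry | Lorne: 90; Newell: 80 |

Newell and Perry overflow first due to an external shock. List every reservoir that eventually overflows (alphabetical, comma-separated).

Round 1 — Newell, Perry overflow (initial).
  Lorne: +60+90 → 150 ≥ 90
Round 2 — Lorne overflows.
No further overflows.

Lorne, Newell, Perry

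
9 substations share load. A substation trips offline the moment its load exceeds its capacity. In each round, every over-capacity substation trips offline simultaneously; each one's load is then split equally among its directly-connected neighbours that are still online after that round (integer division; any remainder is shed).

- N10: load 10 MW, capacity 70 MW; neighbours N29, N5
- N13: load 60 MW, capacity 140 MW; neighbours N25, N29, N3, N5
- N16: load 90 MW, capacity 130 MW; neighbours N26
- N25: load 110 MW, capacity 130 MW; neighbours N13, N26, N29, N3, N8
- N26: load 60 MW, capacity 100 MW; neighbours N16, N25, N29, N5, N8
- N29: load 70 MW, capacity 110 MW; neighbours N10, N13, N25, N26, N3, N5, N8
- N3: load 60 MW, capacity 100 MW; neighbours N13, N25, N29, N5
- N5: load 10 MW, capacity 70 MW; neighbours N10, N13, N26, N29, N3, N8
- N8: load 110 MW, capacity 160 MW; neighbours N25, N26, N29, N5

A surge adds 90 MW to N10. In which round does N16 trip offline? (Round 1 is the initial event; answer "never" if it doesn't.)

Round 1 — N10 at 100 > 70. N10 trips offline.
  N10 sheds 100 MW to N29, N5: 50 each.
    N29: 70+50 = 120 > 110
    N5: 10+50 = 60 ≤ 70
Round 2 — N29 trips offline.
  N29 sheds 120 MW to N13, N25, N26, N3, N5, N8: 20 each.
    N13: 60+20 = 80 ≤ 140
    N25: 110+20 = 130 ≤ 130
    N26: 60+20 = 80 ≤ 100
    N3: 60+20 = 80 ≤ 100
    N5: 60+20 = 80 > 70
    N8: 110+20 = 130 ≤ 160
Round 3 — N5 trips offline.
  N5 sheds 80 MW to N13, N26, N3, N8: 20 each.
    N13: 80+20 = 100 ≤ 140
    N26: 80+20 = 100 ≤ 100
    N3: 80+20 = 100 ≤ 100
    N8: 130+20 = 150 ≤ 160
No further trips.

never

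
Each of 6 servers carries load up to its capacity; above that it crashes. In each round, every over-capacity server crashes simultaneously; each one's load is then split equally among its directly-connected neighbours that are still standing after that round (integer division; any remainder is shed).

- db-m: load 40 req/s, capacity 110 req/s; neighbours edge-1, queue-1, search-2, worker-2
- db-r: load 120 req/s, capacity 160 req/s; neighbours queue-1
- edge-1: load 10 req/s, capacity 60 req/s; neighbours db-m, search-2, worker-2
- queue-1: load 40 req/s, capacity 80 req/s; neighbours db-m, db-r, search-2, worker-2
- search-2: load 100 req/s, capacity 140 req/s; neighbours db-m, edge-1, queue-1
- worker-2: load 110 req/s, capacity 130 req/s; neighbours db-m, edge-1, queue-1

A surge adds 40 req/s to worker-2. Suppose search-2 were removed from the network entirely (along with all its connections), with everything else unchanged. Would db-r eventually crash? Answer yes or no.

yes

With search-2 removed:
Round 1 — worker-2 at 150 > 130. worker-2 crashes.
  worker-2 sheds 150 req/s to db-m, edge-1, queue-1: 50 each.
    db-m: 40+50 = 90 ≤ 110
    edge-1: 10+50 = 60 ≤ 60
    queue-1: 40+50 = 90 > 80
Round 2 — queue-1 crashes.
  queue-1 sheds 90 req/s to db-m, db-r: 45 each.
    db-m: 90+45 = 135 > 110
    db-r: 120+45 = 165 > 160
Round 3 — db-m, db-r crash.
  db-m sheds 135 req/s to edge-1: 135 each.
    edge-1: 60+135 = 195 > 60
  db-r sheds 165 req/s: no online neighbours, lost.
Round 4 — edge-1 crashes.
  edge-1 sheds 195 req/s: no online neighbours, lost.
No further crashes.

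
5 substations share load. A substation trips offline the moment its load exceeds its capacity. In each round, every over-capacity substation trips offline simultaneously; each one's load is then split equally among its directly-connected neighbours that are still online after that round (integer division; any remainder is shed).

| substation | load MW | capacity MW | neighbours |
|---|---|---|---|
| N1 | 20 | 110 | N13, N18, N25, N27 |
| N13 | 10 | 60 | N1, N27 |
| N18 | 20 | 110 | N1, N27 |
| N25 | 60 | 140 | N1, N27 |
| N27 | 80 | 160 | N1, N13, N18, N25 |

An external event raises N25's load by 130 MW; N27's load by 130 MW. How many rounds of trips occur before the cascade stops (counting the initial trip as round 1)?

Round 1 — N25 at 190 > 140; N27 at 210 > 160. N25, N27 trip offline.
  N25 sheds 190 MW to N1: 190 each.
    N1: 20+190 = 210 > 110
  N27 sheds 210 MW to N1, N13, N18: 70 each.
    N1: 210+70 = 280 > 110
    N13: 10+70 = 80 > 60
    N18: 20+70 = 90 ≤ 110
Round 2 — N1, N13 trip offline.
  N1 sheds 280 MW to N18: 280 each.
    N18: 90+280 = 370 > 110
  N13 sheds 80 MW: no online neighbours, lost.
Round 3 — N18 trips offline.
  N18 sheds 370 MW: no online neighbours, lost.
No further trips.

3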